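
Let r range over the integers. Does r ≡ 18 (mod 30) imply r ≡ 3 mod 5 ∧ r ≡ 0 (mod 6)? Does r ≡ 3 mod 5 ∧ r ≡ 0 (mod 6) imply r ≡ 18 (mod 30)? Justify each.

Both directions hold; the statement is true.

[⇒] Suppose r ≡ 18 (mod 30); write r = 30j + 18. Since 5 ∣ 30, reducing mod 5 gives r ≡ 18 ≡ 3 (mod 5); since 6 ∣ 30, reducing mod 6 gives r ≡ 18 ≡ 0 (mod 6).

[⇐] Conversely, if r ≡ 3 (mod 5) and r ≡ 0 (mod 6), then by the Chinese remainder theorem r ≡ 18 (mod 30). This is exactly r ≡ 18 (mod 30).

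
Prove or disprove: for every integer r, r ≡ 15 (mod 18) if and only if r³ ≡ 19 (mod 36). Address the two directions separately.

(⟹) This fails: take r = 15. Then 15 ≡ 15 (mod 18), but 15³ = 3375 ≡ 27 (mod 36), not 19.

(⟸) This fails: take r = 7. Then 7³ = 343 ≡ 19 (mod 36), yet 7 ≡ 7 (mod 18), not 15.

Neither implication holds.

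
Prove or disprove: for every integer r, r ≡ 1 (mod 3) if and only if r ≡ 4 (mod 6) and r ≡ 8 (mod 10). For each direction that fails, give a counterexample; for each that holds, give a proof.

The forward direction fails; the converse holds.

(→) This fails: r = 1 gives 1 ≡ 1 (mod 3) but 1 ≡ 1 (mod 6), so the conjunction on the right does not hold.

(←) Conversely, if r ≡ 4 (mod 6) and r ≡ 8 (mod 10), then by the Chinese remainder theorem r ≡ 28 (mod 30). Since 28 ≡ 1 (mod 3) and 3 ∣ 30, we get r ≡ 1 (mod 3).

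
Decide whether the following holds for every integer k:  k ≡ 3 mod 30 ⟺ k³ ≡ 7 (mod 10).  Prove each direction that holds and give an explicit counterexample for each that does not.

Only the forward implication holds.

(⟸) This fails: take k = 13. Then 13³ = 2197 ≡ 7 (mod 10), yet 13 ≡ 13 (mod 30), not 3.

(⟹) Suppose k ≡ 3 (mod 30). Then k³ ≡ 3³ = 27 (mod 30), and since 10 ∣ 30, also k³ ≡ 7 (mod 10).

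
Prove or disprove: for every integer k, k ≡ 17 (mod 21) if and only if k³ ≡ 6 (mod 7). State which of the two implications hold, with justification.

(→) Suppose k ≡ 17 (mod 21). Then k³ ≡ 17³ = 4913 (mod 21), and since 7 ∣ 21, also k³ ≡ 6 (mod 7).

(←) This fails: take k = 3. Then 3³ = 27 ≡ 6 (mod 7), yet 3 ≡ 3 (mod 21), not 17.

Only the forward implication holds.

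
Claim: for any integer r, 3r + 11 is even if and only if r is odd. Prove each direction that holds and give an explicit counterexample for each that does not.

Both directions hold.

(→) Suppose 3r + 11 is even. Since 3 is odd, 3r and r have the same parity, so 3r + 11 ≡ r + 11 (mod 2). As 11 is odd, 3r + 11 is even exactly when r is odd. Thus r is odd.

(←) Conversely, suppose r is odd; write r = 2j + 1. Then 3r + 11 = 3·(2j + 1) + 11 = 2·3j + 14, which is even.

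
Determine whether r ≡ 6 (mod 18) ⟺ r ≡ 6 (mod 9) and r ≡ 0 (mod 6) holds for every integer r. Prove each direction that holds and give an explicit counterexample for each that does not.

Both directions hold.

Forward direction. Suppose r ≡ 6 (mod 18); write r = 18j + 6. Since 9 ∣ 18, reducing mod 9 gives r ≡ 6 (mod 9); since 6 ∣ 18, reducing mod 6 gives r ≡ 6 ≡ 0 (mod 6).

Converse. If r ≡ 6 (mod 9) and r ≡ 0 (mod 6), then by the Chinese remainder theorem r ≡ 6 (mod 18). This is exactly r ≡ 6 (mod 18).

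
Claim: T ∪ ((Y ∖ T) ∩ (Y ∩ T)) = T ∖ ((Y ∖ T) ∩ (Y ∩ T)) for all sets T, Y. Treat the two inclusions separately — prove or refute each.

(⟹) Let x ∈ T ∪ ((Y ∖ T) ∩ (Y ∩ T)). Then either x ∈ T and x ∉ Y; or x ∈ T ∩ Y. In each case x ∈ T ∖ ((Y ∖ T) ∩ (Y ∩ T)), so T ∪ ((Y ∖ T) ∩ (Y ∩ T)) ⊆ T ∖ ((Y ∖ T) ∩ (Y ∩ T)).

(⟸) Let x ∈ T ∖ ((Y ∖ T) ∩ (Y ∩ T)). Then either x ∈ T and x ∉ Y; or x ∈ T ∩ Y. In each case x ∈ T ∪ ((Y ∖ T) ∩ (Y ∩ T)), so T ∖ ((Y ∖ T) ∩ (Y ∩ T)) ⊆ T ∪ ((Y ∖ T) ∩ (Y ∩ T)).

Both inclusions hold; the sets are equal.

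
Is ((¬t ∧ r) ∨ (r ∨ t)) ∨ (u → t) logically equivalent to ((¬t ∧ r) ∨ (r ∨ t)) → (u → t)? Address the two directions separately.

(⟹) This fails. Under u = T, r = T, t = F, the left side is true but the right side is false.

(⟸) This fails. Under u = T, r = F, t = F, the left side is false but the right side is true.

Both directions fail.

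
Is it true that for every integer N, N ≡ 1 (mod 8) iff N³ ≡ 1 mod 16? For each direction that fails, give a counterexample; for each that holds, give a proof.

(⇒) fails; (⇐) holds.

(←) The residues r modulo 16 with r³ ≡ 1 (mod 16) are exactly {1}, and each is ≡ 1 (mod 8).

(→) This fails: take N = 9. Then 9 ≡ 1 (mod 8), but 9³ = 729 ≡ 9 (mod 16), not 1.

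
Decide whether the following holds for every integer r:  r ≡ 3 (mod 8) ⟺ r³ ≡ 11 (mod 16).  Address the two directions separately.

(⇒) fails; (⇐) holds.

(→) This fails: take r = 11. Then 11 ≡ 3 (mod 8), but 11³ = 1331 ≡ 3 (mod 16), not 11.

(←) Conversely, the residues r modulo 16 with r³ ≡ 11 (mod 16) are exactly {3}, and each is ≡ 3 (mod 8).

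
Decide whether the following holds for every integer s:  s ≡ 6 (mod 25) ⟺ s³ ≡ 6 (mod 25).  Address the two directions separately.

Both directions fail.

(⟹) This fails: take s = 6. Then 6 ≡ 6 (mod 25), but 6³ = 216 ≡ 16 (mod 25), not 6.

(⟸) This fails: take s = 11. Then 11³ = 1331 ≡ 6 (mod 25), yet 11 ≡ 11 (mod 25), not 6.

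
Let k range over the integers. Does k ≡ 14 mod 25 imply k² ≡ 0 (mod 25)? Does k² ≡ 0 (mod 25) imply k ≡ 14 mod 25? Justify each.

(⇒) fails and (⇐) fails.

(⟹) This fails: take k = 14. Then 14 ≡ 14 (mod 25), but 14² = 196 ≡ 21 (mod 25), not 0.

(⟸) This fails: take k = 0. Then 0² = 0 ≡ 0 (mod 25), yet 0 ≡ 0 (mod 25), not 14.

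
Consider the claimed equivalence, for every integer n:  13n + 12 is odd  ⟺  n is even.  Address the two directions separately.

(⇒) fails and (⇐) fails.

(⟹) This fails: n = 7 gives 13n + 12 = 103, which is odd, but 7 is odd, not even.

(⟸) This also fails: n = 4 is even, but 13n + 12 = 64 is even, not odd.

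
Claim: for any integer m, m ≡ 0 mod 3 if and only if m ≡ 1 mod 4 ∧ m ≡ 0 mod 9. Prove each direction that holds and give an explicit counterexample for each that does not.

Only the converse holds.

[⇒] This fails: m = 0 gives 0 ≡ 0 (mod 3) but 0 ≡ 0 (mod 4), so the conjunction on the right does not hold.

[⇐] Conversely, if m ≡ 1 (mod 4) and m ≡ 0 (mod 9), then by the Chinese remainder theorem m ≡ 9 (mod 36). Since 9 ≡ 0 (mod 3) and 3 ∣ 36, we get m ≡ 0 (mod 3).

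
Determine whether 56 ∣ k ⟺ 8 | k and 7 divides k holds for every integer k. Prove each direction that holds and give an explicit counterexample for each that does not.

The biconditional holds.

Forward direction. If 56 ∣ k, write k = 56q. Since 56 = 7·8, k = 8·(7q), so 8 ∣ k; and since 56 = 8·7, k = 7·(8q), so 7 ∣ k.

Converse. Suppose 8 ∣ k and 7 ∣ k. Any common multiple of 8 and 7 is a multiple of their lcm; here gcd(8, 7) = 1, so lcm(8, 7) = 8·7 = 56, so 56 ∣ k.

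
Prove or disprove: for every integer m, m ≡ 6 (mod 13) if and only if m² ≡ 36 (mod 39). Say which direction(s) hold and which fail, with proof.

(⇒) This fails: take m = 19. Then 19 ≡ 6 (mod 13), but 19² = 361 ≡ 10 (mod 39), not 36.

(⇐) This fails: take m = 33. Then 33² = 1089 ≡ 36 (mod 39), yet 33 ≡ 7 (mod 13), not 6.

Neither direction holds.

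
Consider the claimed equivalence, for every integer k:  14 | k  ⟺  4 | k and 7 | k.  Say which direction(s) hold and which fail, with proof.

Forward direction. This fails: take k = 14. Certainly 14 ∣ 14, but 4 ∤ 14.

Converse. Suppose 4 ∣ k and 7 ∣ k. Any common multiple of 4 and 7 is a multiple of their lcm; here gcd(4, 7) = 1, so lcm(4, 7) = 4·7 = 28, so 28 ∣ k. Since 14 ∣ 28, it follows that 14 ∣ k.

The forward direction fails; the converse holds.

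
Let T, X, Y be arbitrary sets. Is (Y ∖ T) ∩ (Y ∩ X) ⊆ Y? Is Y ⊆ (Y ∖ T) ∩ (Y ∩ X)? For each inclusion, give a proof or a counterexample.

Only the forward inclusion holds.

(⟹) Let x ∈ (Y ∖ T) ∩ (Y ∩ X). Then x ∈ X ∩ Y and x ∉ T, from which x ∈ Y.

(⟸) This inclusion fails. Take T = ∅, X = ∅, Y = {1}; then 1 ∈ Y but 1 ∉ (Y ∖ T) ∩ (Y ∩ X).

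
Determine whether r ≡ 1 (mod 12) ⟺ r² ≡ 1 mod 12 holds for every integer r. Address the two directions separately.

(⇐) This fails: take r = 5. Then 5² = 25 ≡ 1 (mod 12), yet 5 ≡ 5 (mod 12), not 1.

(⇒) Suppose r ≡ 1 (mod 12). Write r = 12j + 1. Then (12j + 1)² = 144j² + 24j + 1 = 12(12j² + 2j) + 1, so r² ≡ 1 (mod 12).

Only the forward implication holds.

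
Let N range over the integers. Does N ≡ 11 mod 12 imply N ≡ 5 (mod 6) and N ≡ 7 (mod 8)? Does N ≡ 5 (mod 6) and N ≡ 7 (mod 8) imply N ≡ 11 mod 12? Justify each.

Forward direction. This fails: N = 11 gives 11 ≡ 11 (mod 12) but 11 ≡ 3 (mod 8), so the conjunction on the right does not hold.

Converse. If N ≡ 5 (mod 6) and N ≡ 7 (mod 8), then by the Chinese remainder theorem N ≡ 23 (mod 24). Since 23 ≡ 11 (mod 12) and 12 ∣ 24, we get N ≡ 11 (mod 12).

Only the reverse direction holds.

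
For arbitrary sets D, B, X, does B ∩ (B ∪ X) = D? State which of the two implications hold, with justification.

Forward inclusion. This inclusion fails. Take D = ∅, B = {1}, X = ∅; then 1 ∈ B ∩ (B ∪ X) but 1 ∉ D.

Reverse inclusion. This inclusion fails. Take D = {1}, B = ∅, X = ∅; then 1 ∈ D but 1 ∉ B ∩ (B ∪ X).

(⊆) fails and (⊇) fails.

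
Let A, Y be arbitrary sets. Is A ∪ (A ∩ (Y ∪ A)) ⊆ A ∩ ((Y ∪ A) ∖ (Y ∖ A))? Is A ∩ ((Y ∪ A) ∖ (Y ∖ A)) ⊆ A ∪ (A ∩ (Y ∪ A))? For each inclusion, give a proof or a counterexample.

(⟹) Let x ∈ A ∪ (A ∩ (Y ∪ A)). Then either x ∈ A and x ∉ Y; or x ∈ A ∩ Y. In each case x ∈ A ∩ ((Y ∪ A) ∖ (Y ∖ A)), so A ∪ (A ∩ (Y ∪ A)) ⊆ A ∩ ((Y ∪ A) ∖ (Y ∖ A)).

(⟸) Let x ∈ A ∩ ((Y ∪ A) ∖ (Y ∖ A)). Then either x ∈ A and x ∉ Y; or x ∈ A ∩ Y. In each case x ∈ A ∪ (A ∩ (Y ∪ A)), so A ∩ ((Y ∪ A) ∖ (Y ∖ A)) ⊆ A ∪ (A ∩ (Y ∪ A)).

Both inclusions hold; the sets are equal.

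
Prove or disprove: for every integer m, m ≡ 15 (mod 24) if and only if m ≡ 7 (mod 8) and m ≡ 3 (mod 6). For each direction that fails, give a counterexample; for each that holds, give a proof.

[⇒] Suppose m ≡ 15 (mod 24); write m = 24j + 15. Since 8 ∣ 24, reducing mod 8 gives m ≡ 15 ≡ 7 (mod 8); since 6 ∣ 24, reducing mod 6 gives m ≡ 15 ≡ 3 (mod 6).

[⇐] Conversely, if m ≡ 7 (mod 8) and m ≡ 3 (mod 6), then by the Chinese remainder theorem m ≡ 15 (mod 24). This is exactly m ≡ 15 (mod 24).

Both directions hold.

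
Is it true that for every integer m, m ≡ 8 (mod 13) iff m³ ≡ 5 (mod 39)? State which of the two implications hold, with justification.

Both directions fail.

(⇒) This fails: take m = 21. Then 21 ≡ 8 (mod 13), but 21³ = 9261 ≡ 18 (mod 39), not 5.

(⇐) This fails: take m = 11. Then 11³ = 1331 ≡ 5 (mod 39), yet 11 ≡ 11 (mod 13), not 8.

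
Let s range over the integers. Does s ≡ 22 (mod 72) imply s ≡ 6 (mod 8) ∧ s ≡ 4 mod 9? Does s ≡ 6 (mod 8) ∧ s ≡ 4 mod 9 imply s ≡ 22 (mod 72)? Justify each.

Equivalent; both directions hold.

(⟹) Suppose s ≡ 22 (mod 72); write s = 72j + 22. Since 8 ∣ 72, reducing mod 8 gives s ≡ 22 ≡ 6 (mod 8); since 9 ∣ 72, reducing mod 9 gives s ≡ 22 ≡ 4 (mod 9).

(⟸) Conversely, if s ≡ 6 (mod 8) and s ≡ 4 (mod 9), then by the Chinese remainder theorem s ≡ 22 (mod 72). This is exactly s ≡ 22 (mod 72).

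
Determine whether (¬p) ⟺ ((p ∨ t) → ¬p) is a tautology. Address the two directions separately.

Equivalent; both directions hold.

(→) Assume the antecedent. If t is true, the antecedent forces (t = T, p = F), and (p ∨ t) → ¬p holds there. If t is false, the antecedent forces (t = F, p = F), and (p ∨ t) → ¬p holds there. Either way (p ∨ t) → ¬p holds.

(←) Assume the antecedent. If t is true, the antecedent forces (t = T, p = F), and ¬p holds there. If t is false, the antecedent forces (t = F, p = F), and ¬p holds there. Either way ¬p holds.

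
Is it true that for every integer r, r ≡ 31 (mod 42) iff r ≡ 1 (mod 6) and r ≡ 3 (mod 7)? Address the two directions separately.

Both directions hold; the statement is true.

[⇒] Suppose r ≡ 31 (mod 42); write r = 42j + 31. Since 6 ∣ 42, reducing mod 6 gives r ≡ 31 ≡ 1 (mod 6); since 7 ∣ 42, reducing mod 7 gives r ≡ 31 ≡ 3 (mod 7).

[⇐] Conversely, if r ≡ 1 (mod 6) and r ≡ 3 (mod 7), then by the Chinese remainder theorem r ≡ 31 (mod 42). This is exactly r ≡ 31 (mod 42).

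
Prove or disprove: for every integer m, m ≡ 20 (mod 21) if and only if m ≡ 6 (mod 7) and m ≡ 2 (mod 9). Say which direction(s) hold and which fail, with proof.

(⇐) If m ≡ 6 (mod 7) and m ≡ 2 (mod 9), then by the Chinese remainder theorem m ≡ 20 (mod 63). Since 20 ≡ 20 (mod 21) and 21 ∣ 63, we get m ≡ 20 (mod 21).

(⇒) This fails: m = 41 gives 41 ≡ 20 (mod 21) but 41 ≡ 5 (mod 9), so the conjunction on the right does not hold.

Only the reverse direction holds.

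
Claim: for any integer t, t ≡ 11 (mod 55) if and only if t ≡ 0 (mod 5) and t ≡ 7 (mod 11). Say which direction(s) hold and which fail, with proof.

(→) This fails: t = 11 gives 11 ≡ 11 (mod 55) but 11 ≡ 1 (mod 5), so the conjunction on the right does not hold.

(←) This fails: t = 40 satisfies both congruences on the right (40 ≡ 0 mod 5 and 40 ≡ 7 mod 11) yet 40 ≡ 40 (mod 55), not 11.

Neither implication holds.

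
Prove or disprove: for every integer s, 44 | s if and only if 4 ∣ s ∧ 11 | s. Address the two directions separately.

(→) If 44 ∣ s, write s = 44q. Since 44 = 11·4, s = 4·(11q), so 4 ∣ s; and since 44 = 4·11, s = 11·(4q), so 11 ∣ s.

(←) Suppose 4 ∣ s and 11 ∣ s. Any common multiple of 4 and 11 is a multiple of their lcm; here gcd(4, 11) = 1, so lcm(4, 11) = 4·11 = 44, so 44 ∣ s.

Both implications hold.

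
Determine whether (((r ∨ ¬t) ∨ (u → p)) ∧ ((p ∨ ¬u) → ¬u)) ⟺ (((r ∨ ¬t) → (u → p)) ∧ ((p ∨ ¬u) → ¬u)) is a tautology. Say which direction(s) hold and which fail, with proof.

[⇒] This fails. Under t = F, p = F, u = T, r = F, the left side is true but the right side is false.

[⇐] This fails. Under t = T, p = F, u = T, r = F, the left side is false but the right side is true.

(⇒) fails and (⇐) fails.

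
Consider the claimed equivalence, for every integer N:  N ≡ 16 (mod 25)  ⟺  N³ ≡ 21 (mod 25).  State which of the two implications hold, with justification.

(→) Suppose N ≡ 16 (mod 25). Write N = 25j + 16. Then (25j + 16)³ = 15625j³ + 30000j² + 19200j + 4096 = 25(625j³ + 1200j² + 768j + 163) + 21, so N³ ≡ 21 (mod 25).

(←) Conversely, suppose N³ ≡ 21 (mod 25). The only residue r in {0, …, 24} with r³ ≡ 21 (mod 25) is r = 16, so N ≡ 16 (mod 25).

Both implications hold.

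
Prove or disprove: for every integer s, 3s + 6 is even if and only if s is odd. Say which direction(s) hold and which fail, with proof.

Both directions fail.

[⇒] This fails: s = 0 gives 3s + 6 = 6, which is even, but 0 is even, not odd.

[⇐] This also fails: s = 3 is odd, but 3s + 6 = 15 is odd, not even.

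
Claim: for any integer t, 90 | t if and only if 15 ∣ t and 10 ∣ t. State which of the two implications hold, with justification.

(⇒) holds; (⇐) fails.

(⟸) This fails: take t = 30. Both 15 ∣ 30 and 10 ∣ 30, yet 30 is not a multiple of 90 (since 30 = 0·90 + 30), so 90 ∤ 30.

(⟹) If 90 ∣ t, write t = 90q. Since 90 = 6·15, t = 15·(6q), so 15 ∣ t; and since 90 = 9·10, t = 10·(9q), so 10 ∣ t.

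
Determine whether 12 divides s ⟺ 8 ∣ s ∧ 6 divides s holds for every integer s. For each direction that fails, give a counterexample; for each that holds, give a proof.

Only the converse holds.

(←) Suppose 8 ∣ s and 6 ∣ s. Any common multiple of 8 and 6 is a multiple of their lcm; here lcm(8, 6) = 8·6/gcd(8, 6) = 48/2 = 24, so 24 ∣ s. Since 12 ∣ 24, it follows that 12 ∣ s.

(→) This fails: take s = 12. Certainly 12 ∣ 12, but 8 ∤ 12.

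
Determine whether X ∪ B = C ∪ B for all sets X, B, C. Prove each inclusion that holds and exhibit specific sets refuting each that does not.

Forward inclusion. This inclusion fails. Take X = {1}, B = ∅, C = ∅; then 1 ∈ X ∪ B but 1 ∉ C ∪ B.

Reverse inclusion. This inclusion fails. Take X = ∅, B = ∅, C = {1}; then 1 ∈ C ∪ B but 1 ∉ X ∪ B.

(⊆) fails and (⊇) fails.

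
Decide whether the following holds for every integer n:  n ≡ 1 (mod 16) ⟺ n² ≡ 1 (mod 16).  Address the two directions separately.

(→) Suppose n ≡ 1 (mod 16). Write n = 16j + 1. Then (16j + 1)² = 256j² + 32j + 1 = 16(16j² + 2j) + 1, so n² ≡ 1 (mod 16).

(←) This fails: take n = 7. Then 7² = 49 ≡ 1 (mod 16), yet 7 ≡ 7 (mod 16), not 1.

The forward direction holds; the converse fails.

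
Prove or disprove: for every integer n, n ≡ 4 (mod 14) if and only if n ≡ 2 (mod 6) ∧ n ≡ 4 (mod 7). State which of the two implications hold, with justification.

Forward direction. This fails: n = 18 gives 18 ≡ 4 (mod 14) but 18 ≡ 0 (mod 6), so the conjunction on the right does not hold.

Converse. If n ≡ 2 (mod 6) and n ≡ 4 (mod 7), then by the Chinese remainder theorem n ≡ 32 (mod 42). Since 32 ≡ 4 (mod 14) and 14 ∣ 42, we get n ≡ 4 (mod 14).

Only the reverse direction holds.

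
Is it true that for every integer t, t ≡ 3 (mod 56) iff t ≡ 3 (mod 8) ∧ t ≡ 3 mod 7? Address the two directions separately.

(⇒) Suppose t ≡ 3 (mod 56); write t = 56j + 3. Since 8 ∣ 56, reducing mod 8 gives t ≡ 3 (mod 8); since 7 ∣ 56, reducing mod 7 gives t ≡ 3 (mod 7).

(⇐) Conversely, if t ≡ 3 (mod 8) and t ≡ 3 (mod 7), then by the Chinese remainder theorem t ≡ 3 (mod 56). This is exactly t ≡ 3 (mod 56).

Both directions hold; the statement is true.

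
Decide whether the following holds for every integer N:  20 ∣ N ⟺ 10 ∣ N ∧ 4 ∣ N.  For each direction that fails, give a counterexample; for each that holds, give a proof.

(←) Suppose 10 ∣ N and 4 ∣ N. Any common multiple of 10 and 4 is a multiple of their lcm; here lcm(10, 4) = 10·4/gcd(10, 4) = 40/2 = 20, so 20 ∣ N.

(→) If 20 ∣ N, write N = 20q. Since 20 = 2·10, N = 10·(2q), so 10 ∣ N; and since 20 = 5·4, N = 4·(5q), so 4 ∣ N.

Both directions hold.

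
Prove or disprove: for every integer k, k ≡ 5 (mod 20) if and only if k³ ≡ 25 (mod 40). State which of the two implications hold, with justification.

(⇒) This fails: take k = 5. Then 5 ≡ 5 (mod 20), but 5³ = 125 ≡ 5 (mod 40), not 25.

(⇐) Conversely, the residues r modulo 40 with r³ ≡ 25 (mod 40) are exactly {25}, and each is ≡ 5 (mod 20).

Only the converse holds.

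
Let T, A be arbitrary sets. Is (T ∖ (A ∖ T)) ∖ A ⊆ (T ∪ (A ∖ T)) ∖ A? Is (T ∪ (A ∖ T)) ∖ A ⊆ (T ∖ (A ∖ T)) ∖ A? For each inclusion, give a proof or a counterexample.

Both inclusions hold.

Forward inclusion. Let x ∈ (T ∖ (A ∖ T)) ∖ A. Then x ∈ T and x ∉ A, from which x ∈ (T ∪ (A ∖ T)) ∖ A.

Reverse inclusion. Let x ∈ (T ∪ (A ∖ T)) ∖ A. Then x ∈ T and x ∉ A, from which x ∈ (T ∖ (A ∖ T)) ∖ A.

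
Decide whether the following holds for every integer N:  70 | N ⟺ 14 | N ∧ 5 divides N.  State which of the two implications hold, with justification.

Both implications hold.

Converse. Suppose 14 ∣ N and 5 ∣ N. Any common multiple of 14 and 5 is a multiple of their lcm; here gcd(14, 5) = 1, so lcm(14, 5) = 14·5 = 70, so 70 ∣ N.

Forward direction. If 70 ∣ N, write N = 70q. Since 70 = 5·14, N = 14·(5q), so 14 ∣ N; and since 70 = 14·5, N = 5·(14q), so 5 ∣ N.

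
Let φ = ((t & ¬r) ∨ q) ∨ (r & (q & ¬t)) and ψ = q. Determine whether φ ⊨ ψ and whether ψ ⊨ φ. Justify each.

Only the reverse direction holds.

(⇒) This fails. Under r = F, t = T, q = F, the left side is true but the right side is false.

(⇐) Assume the antecedent. If r is true, the antecedent forces (r = T, t = F, q = T) or (r = T, t = T, q = T), and the consequent holds there. If r is false, the antecedent forces (r = F, t = F, q = T) or (r = F, t = T, q = T), and the consequent holds there. Either way the consequent holds.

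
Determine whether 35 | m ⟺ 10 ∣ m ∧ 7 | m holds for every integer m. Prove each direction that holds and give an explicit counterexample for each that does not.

(⇒) This fails: take m = 35. Certainly 35 ∣ 35, but 10 ∤ 35.

(⇐) Suppose 10 ∣ m and 7 ∣ m. Any common multiple of 10 and 7 is a multiple of their lcm; here gcd(10, 7) = 1, so lcm(10, 7) = 10·7 = 70, so 70 ∣ m. Since 35 ∣ 70, it follows that 35 ∣ m.

(⇒) fails; (⇐) holds.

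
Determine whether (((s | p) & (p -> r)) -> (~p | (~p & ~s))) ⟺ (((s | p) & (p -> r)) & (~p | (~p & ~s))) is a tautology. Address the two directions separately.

Not equivalent: only (⇐) holds.

Forward direction. This fails. Under s = F, r = F, p = F, the left side is true but the right side is false.

Converse. Assume the antecedent. If s is true, the antecedent forces (s = T, r = F, p = F) or (s = T, r = T, p = F), and the consequent holds there. If s is false, the antecedent cannot hold. Either way the consequent holds.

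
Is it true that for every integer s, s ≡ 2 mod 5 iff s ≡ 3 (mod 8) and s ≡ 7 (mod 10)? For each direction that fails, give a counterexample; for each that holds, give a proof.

The forward direction fails; the converse holds.

(←) If s ≡ 3 (mod 8) and s ≡ 7 (mod 10), then by the Chinese remainder theorem s ≡ 27 (mod 40). Since 27 ≡ 2 (mod 5) and 5 ∣ 40, we get s ≡ 2 (mod 5).

(→) This fails: s = 32 gives 32 ≡ 2 (mod 5) but 32 ≡ 0 (mod 8), so the conjunction on the right does not hold.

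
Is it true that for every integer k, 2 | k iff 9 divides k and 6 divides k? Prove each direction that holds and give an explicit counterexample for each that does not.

Only the reverse direction holds.

(→) This fails: take k = 2. Certainly 2 ∣ 2, but 9 ∤ 2.

(←) Suppose 9 ∣ k and 6 ∣ k. Any common multiple of 9 and 6 is a multiple of their lcm; here lcm(9, 6) = 9·6/gcd(9, 6) = 54/3 = 18, so 18 ∣ k. Since 2 ∣ 18, it follows that 2 ∣ k.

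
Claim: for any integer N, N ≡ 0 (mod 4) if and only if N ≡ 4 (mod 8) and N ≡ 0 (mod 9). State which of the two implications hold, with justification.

[⇒] This fails: N = 0 gives 0 ≡ 0 (mod 4) but 0 ≡ 0 (mod 8), so the conjunction on the right does not hold.

[⇐] Conversely, if N ≡ 4 (mod 8) and N ≡ 0 (mod 9), then by the Chinese remainder theorem N ≡ 36 (mod 72). Since 36 ≡ 0 (mod 4) and 4 ∣ 72, we get N ≡ 0 (mod 4).

The forward direction fails; the converse holds.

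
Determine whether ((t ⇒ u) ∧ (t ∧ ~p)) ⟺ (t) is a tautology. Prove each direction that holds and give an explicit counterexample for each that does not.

(⇒) Assume the antecedent. If t is true, t reduces to true regardless of the other variables. If t is false, the antecedent cannot hold. Either way t holds.

(⇐) This fails. Under t = T, u = F, p = F, the left side is false but the right side is true.

(⇒) holds; (⇐) fails.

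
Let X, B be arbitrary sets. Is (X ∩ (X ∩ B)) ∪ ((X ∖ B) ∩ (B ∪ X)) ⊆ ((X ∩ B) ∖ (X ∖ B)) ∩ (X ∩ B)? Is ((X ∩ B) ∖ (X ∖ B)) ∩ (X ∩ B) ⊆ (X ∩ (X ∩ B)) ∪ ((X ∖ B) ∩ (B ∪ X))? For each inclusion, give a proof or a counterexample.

Forward inclusion. This inclusion fails. Take X = {1}, B = ∅; then 1 ∈ (X ∩ (X ∩ B)) ∪ ((X ∖ B) ∩ (B ∪ X)) but 1 ∉ ((X ∩ B) ∖ (X ∖ B)) ∩ (X ∩ B).

Reverse inclusion. Let x ∈ ((X ∩ B) ∖ (X ∖ B)) ∩ (X ∩ B). Then x ∈ X ∩ B, from which x ∈ (X ∩ (X ∩ B)) ∪ ((X ∖ B) ∩ (B ∪ X)).

Only the reverse inclusion holds.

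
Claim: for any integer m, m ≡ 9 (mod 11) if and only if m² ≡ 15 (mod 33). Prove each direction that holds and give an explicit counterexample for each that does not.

(⟹) This fails: take m = 20. Then 20 ≡ 9 (mod 11), but 20² = 400 ≡ 4 (mod 33), not 15.

(⟸) This fails: take m = 24. Then 24² = 576 ≡ 15 (mod 33), yet 24 ≡ 2 (mod 11), not 9.

Neither direction holds.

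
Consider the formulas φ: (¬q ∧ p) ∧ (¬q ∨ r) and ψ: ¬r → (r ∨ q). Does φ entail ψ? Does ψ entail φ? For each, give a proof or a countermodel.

Neither implication holds.

(⇒) This fails. Under p = T, r = F, q = F, the left side is true but the right side is false.

(⇐) This fails. Under p = F, r = T, q = F, the left side is false but the right side is true.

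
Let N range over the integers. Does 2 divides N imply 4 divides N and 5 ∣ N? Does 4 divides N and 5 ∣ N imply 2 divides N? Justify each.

Only the converse holds.

(⇒) This fails: take N = 2. Certainly 2 ∣ 2, but 4 ∤ 2.

(⇐) Suppose 4 ∣ N and 5 ∣ N. Any common multiple of 4 and 5 is a multiple of their lcm; here gcd(4, 5) = 1, so lcm(4, 5) = 4·5 = 20, so 20 ∣ N. Since 2 ∣ 20, it follows that 2 ∣ N.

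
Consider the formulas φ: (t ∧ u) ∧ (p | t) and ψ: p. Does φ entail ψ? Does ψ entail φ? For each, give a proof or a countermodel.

Both directions fail.

(⟹) This fails. Under p = F, t = T, u = T, the left side is true but the right side is false.

(⟸) This fails. Under p = T, t = F, u = F, the left side is false but the right side is true.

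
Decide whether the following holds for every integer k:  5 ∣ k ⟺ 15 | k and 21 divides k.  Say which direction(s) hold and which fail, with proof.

(⇒) This fails: take k = 5. Certainly 5 ∣ 5, but 15 ∤ 5.

(⇐) Suppose 15 ∣ k and 21 ∣ k. Any common multiple of 15 and 21 is a multiple of their lcm; here lcm(15, 21) = 15·21/gcd(15, 21) = 315/3 = 105, so 105 ∣ k. Since 5 ∣ 105, it follows that 5 ∣ k.

Only the reverse direction holds.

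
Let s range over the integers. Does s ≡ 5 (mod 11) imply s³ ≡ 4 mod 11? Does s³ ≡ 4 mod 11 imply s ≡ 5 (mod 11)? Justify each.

Both implications hold.

(→) Suppose s ≡ 5 (mod 11). Write s = 11j + 5. Then (11j + 5)³ = 1331j³ + 1815j² + 825j + 125 = 11(121j³ + 165j² + 75j + 11) + 4, so s³ ≡ 4 (mod 11).

(←) Conversely, suppose s³ ≡ 4 (mod 11). The only residue r in {0, …, 10} with r³ ≡ 4 (mod 11) is r = 5, so s ≡ 5 (mod 11).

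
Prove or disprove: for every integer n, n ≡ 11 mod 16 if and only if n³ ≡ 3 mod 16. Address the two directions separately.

The biconditional holds.

(⇐) Suppose n³ ≡ 3 (mod 16). The only residue r in {0, …, 15} with r³ ≡ 3 (mod 16) is r = 11, so n ≡ 11 (mod 16).

(⇒) Suppose n ≡ 11 mod 16. Write n = 16j + 11. Then (16j + 11)³ = 4096j³ + 8448j² + 5808j + 1331 = 16(256j³ + 528j² + 363j + 83) + 3, so n³ ≡ 3 (mod 16).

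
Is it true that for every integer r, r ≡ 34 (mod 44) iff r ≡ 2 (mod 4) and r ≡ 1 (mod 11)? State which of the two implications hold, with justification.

Forward direction. Suppose r ≡ 34 (mod 44); write r = 44j + 34. Since 4 ∣ 44, reducing mod 4 gives r ≡ 34 ≡ 2 (mod 4); since 11 ∣ 44, reducing mod 11 gives r ≡ 34 ≡ 1 (mod 11).

Converse. If r ≡ 2 (mod 4) and r ≡ 1 (mod 11), then by the Chinese remainder theorem r ≡ 34 (mod 44). This is exactly r ≡ 34 (mod 44).

Both implications hold.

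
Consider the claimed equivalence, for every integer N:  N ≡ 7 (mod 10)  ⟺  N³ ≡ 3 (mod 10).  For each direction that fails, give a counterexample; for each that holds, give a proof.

Equivalent; both directions hold.

Forward direction. Suppose N ≡ 7 (mod 10). Write N = 10j + 7. Then (10j + 7)³ = 1000j³ + 2100j² + 1470j + 343 = 10(100j³ + 210j² + 147j + 34) + 3, so N³ ≡ 3 (mod 10).

Converse. For the converse, argue contrapositively. If N ≢ 7 (mod 10), then N is congruent to one of 0, 1, 2, 3, 4, 5, 6, 8, 9 modulo 10, and these give N³ ≡ 0, 1, 8, 7, 4, 5, 6, 2, 9 respectively — never 3.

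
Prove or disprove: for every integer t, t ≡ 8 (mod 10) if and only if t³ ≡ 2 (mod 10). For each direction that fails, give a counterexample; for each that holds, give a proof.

(⟹) Suppose t ≡ 8 (mod 10). Write t = 10j + 8. Then (10j + 8)³ = 1000j³ + 2400j² + 1920j + 512 = 10(100j³ + 240j² + 192j + 51) + 2, so t³ ≡ 2 (mod 10).

(⟸) Conversely, suppose t³ ≡ 2 (mod 10). The only residue r in {0, …, 9} with r³ ≡ 2 (mod 10) is r = 8, so t ≡ 8 (mod 10).

Both directions hold; the statement is true.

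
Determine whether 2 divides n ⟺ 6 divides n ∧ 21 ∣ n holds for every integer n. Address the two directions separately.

[⇒] This fails: take n = 2. Certainly 2 ∣ 2, but 6 ∤ 2.

[⇐] Suppose 6 ∣ n and 21 ∣ n. Any common multiple of 6 and 21 is a multiple of their lcm; here lcm(6, 21) = 6·21/gcd(6, 21) = 126/3 = 42, so 42 ∣ n. Since 2 ∣ 42, it follows that 2 ∣ n.

The forward direction fails; the converse holds.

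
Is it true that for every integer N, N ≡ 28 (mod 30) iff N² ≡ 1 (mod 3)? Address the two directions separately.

The forward direction holds; the converse fails.

(→) Suppose N ≡ 28 (mod 30). Then N² ≡ 28² = 784 (mod 30), and since 3 ∣ 30, also N² ≡ 1 (mod 3).

(←) This fails: take N = 1. Then 1² = 1 ≡ 1 (mod 3), yet 1 ≡ 1 (mod 30), not 28.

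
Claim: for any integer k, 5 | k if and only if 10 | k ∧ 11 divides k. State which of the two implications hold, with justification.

[⇒] This fails: take k = 5. Certainly 5 ∣ 5, but 10 ∤ 5.

[⇐] Suppose 10 ∣ k and 11 ∣ k. Any common multiple of 10 and 11 is a multiple of their lcm; here gcd(10, 11) = 1, so lcm(10, 11) = 10·11 = 110, so 110 ∣ k. Since 5 ∣ 110, it follows that 5 ∣ k.

Only the reverse direction holds.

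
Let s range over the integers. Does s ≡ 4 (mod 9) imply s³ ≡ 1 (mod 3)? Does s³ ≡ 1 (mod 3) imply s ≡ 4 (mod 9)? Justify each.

(⇒) Suppose s ≡ 4 (mod 9). Then s³ ≡ 4³ = 64 (mod 9), and since 3 ∣ 9, also s³ ≡ 1 (mod 3).

(⇐) This fails: take s = 1. Then 1³ = 1 ≡ 1 (mod 3), yet 1 ≡ 1 (mod 9), not 4.

Only the forward implication holds.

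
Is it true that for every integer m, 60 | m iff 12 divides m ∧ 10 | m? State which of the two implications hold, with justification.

Both directions hold.

Forward direction. If 60 ∣ m, write m = 60q. Since 60 = 5·12, m = 12·(5q), so 12 ∣ m; and since 60 = 6·10, m = 10·(6q), so 10 ∣ m.

Converse. Suppose 12 ∣ m and 10 ∣ m. Any common multiple of 12 and 10 is a multiple of their lcm; here lcm(12, 10) = 12·10/gcd(12, 10) = 120/2 = 60, so 60 ∣ m.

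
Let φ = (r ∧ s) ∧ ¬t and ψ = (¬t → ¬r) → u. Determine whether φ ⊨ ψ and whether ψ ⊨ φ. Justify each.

(⇒) holds; (⇐) fails.

(→) Assume the antecedent. If s is true, the antecedent forces (s = T, r = T, t = F, u = F) or (s = T, r = T, t = F, u = T), and (¬t → ¬r) → u holds there. If s is false, the antecedent cannot hold. Either way (¬t → ¬r) → u holds.

(←) This fails. Under s = F, r = T, t = F, u = F, the left side is false but the right side is true.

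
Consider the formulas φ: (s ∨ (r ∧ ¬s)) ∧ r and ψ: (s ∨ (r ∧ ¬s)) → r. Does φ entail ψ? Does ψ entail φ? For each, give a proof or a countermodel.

Not equivalent: only (⇒) holds.

(⇒) Assume the antecedent. If r is true, (s ∨ (r ∧ ¬s)) → r reduces to true regardless of the other variables. If r is false, the antecedent cannot hold. Either way (s ∨ (r ∧ ¬s)) → r holds.

(⇐) This fails. Under r = F, s = F, the left side is false but the right side is true.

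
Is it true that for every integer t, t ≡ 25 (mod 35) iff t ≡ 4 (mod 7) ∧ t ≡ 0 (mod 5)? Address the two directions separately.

(→) Suppose t ≡ 25 (mod 35); write t = 35j + 25. Since 7 ∣ 35, reducing mod 7 gives t ≡ 25 ≡ 4 (mod 7); since 5 ∣ 35, reducing mod 5 gives t ≡ 25 ≡ 0 (mod 5).

(←) Conversely, if t ≡ 4 (mod 7) and t ≡ 0 (mod 5), then by the Chinese remainder theorem t ≡ 25 (mod 35). This is exactly t ≡ 25 (mod 35).

Both implications hold.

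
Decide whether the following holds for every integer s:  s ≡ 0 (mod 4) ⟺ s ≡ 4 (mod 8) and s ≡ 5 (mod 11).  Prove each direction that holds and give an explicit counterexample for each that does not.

The forward direction fails; the converse holds.

(⇐) If s ≡ 4 (mod 8) and s ≡ 5 (mod 11), then by the Chinese remainder theorem s ≡ 60 (mod 88). Since 60 ≡ 0 (mod 4) and 4 ∣ 88, we get s ≡ 0 (mod 4).

(⇒) This fails: s = 0 gives 0 ≡ 0 (mod 4) but 0 ≡ 0 (mod 8), so the conjunction on the right does not hold.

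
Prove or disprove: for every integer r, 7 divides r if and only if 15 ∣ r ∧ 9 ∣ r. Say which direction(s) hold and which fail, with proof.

(⇒) This fails: take r = 7. Certainly 7 ∣ 7, but 15 ∤ 7.

(⇐) This fails: take r = 45. Both 15 ∣ 45 and 9 ∣ 45, yet 45 is not a multiple of 7 (since 45 = 6·7 + 3), so 7 ∤ 45.

(⇒) fails and (⇐) fails.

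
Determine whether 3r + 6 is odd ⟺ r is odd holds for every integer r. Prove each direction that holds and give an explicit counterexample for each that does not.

Both directions hold.

(→) Suppose 3r + 6 is odd. Since 3 is odd, 3r and r have the same parity, so 3r + 6 ≡ r + 6 (mod 2). As 6 is even, 3r + 6 is odd exactly when r is odd. Thus r is odd.

(←) Conversely, suppose r is odd; write r = 2j + 1. Then 3r + 6 = 3·(2j + 1) + 6 = 2·3j + 9, which is odd.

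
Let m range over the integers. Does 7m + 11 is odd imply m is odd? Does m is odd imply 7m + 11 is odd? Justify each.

(→) This fails: m = 0 gives 7m + 11 = 11, which is odd, but 0 is even, not odd.

(←) This also fails: m = 1 is odd, but 7m + 11 = 18 is even, not odd.

Neither implication holds.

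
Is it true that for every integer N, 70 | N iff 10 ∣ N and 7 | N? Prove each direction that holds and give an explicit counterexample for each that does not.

Both directions hold; the statement is true.

[⇒] If 70 ∣ N, write N = 70q. Since 70 = 7·10, N = 10·(7q), so 10 ∣ N; and since 70 = 10·7, N = 7·(10q), so 7 ∣ N.

[⇐] Suppose 10 ∣ N and 7 ∣ N. Any common multiple of 10 and 7 is a multiple of their lcm; here gcd(10, 7) = 1, so lcm(10, 7) = 10·7 = 70, so 70 ∣ N.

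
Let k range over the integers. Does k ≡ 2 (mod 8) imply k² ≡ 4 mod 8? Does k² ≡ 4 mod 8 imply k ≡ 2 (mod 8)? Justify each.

Forward direction. Suppose k ≡ 2 (mod 8). Write k = 8j + 2. Then (8j + 2)² = 64j² + 32j + 4 = 8(8j² + 4j) + 4, so k² ≡ 4 (mod 8).

Converse. This fails: take k = 6. Then 6² = 36 ≡ 4 (mod 8), yet 6 ≡ 6 (mod 8), not 2.

Not equivalent: only (⇒) holds.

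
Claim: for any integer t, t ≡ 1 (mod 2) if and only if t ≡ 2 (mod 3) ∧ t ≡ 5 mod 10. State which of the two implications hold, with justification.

The forward direction fails; the converse holds.

(→) This fails: t = 1 gives 1 ≡ 1 (mod 2) but 1 ≡ 1 (mod 3), so the conjunction on the right does not hold.

(←) Conversely, if t ≡ 2 (mod 3) and t ≡ 5 (mod 10), then by the Chinese remainder theorem t ≡ 5 (mod 30). Since 5 ≡ 1 (mod 2) and 2 ∣ 30, we get t ≡ 1 (mod 2).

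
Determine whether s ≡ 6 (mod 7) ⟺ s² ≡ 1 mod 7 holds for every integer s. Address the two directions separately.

[⇒] Suppose s ≡ 6 (mod 7). Write s = 7j + 6. Then (7j + 6)² = 49j² + 84j + 36 = 7(7j² + 12j + 5) + 1, so s² ≡ 1 (mod 7).

[⇐] This fails: take s = 1. Then 1² = 1 ≡ 1 (mod 7), yet 1 ≡ 1 (mod 7), not 6.

(⇒) holds; (⇐) fails.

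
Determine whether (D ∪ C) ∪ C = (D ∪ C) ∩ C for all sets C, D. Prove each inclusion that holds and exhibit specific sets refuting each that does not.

The sets are not equal: only the reverse inclusion holds.

Forward inclusion. This inclusion fails. Take C = ∅, D = {1}; then 1 ∈ (D ∪ C) ∪ C but 1 ∉ (D ∪ C) ∩ C.

Reverse inclusion. Let x ∈ (D ∪ C) ∩ C. Then either x ∈ C and x ∉ D; or x ∈ C ∩ D. In each case x ∈ (D ∪ C) ∪ C, so (D ∪ C) ∩ C ⊆ (D ∪ C) ∪ C.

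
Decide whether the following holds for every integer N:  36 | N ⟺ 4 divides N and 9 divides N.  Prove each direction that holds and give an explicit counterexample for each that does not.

(←) Suppose 4 ∣ N and 9 ∣ N. Any common multiple of 4 and 9 is a multiple of their lcm; here gcd(4, 9) = 1, so lcm(4, 9) = 4·9 = 36, so 36 ∣ N.

(→) If 36 ∣ N, write N = 36q. Since 36 = 9·4, N = 4·(9q), so 4 ∣ N; and since 36 = 4·9, N = 9·(4q), so 9 ∣ N.

Both directions hold.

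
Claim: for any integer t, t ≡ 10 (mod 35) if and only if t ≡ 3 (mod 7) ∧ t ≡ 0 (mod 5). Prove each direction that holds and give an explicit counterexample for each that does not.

The biconditional holds.

Forward direction. Suppose t ≡ 10 (mod 35); write t = 35j + 10. Since 7 ∣ 35, reducing mod 7 gives t ≡ 10 ≡ 3 (mod 7); since 5 ∣ 35, reducing mod 5 gives t ≡ 10 ≡ 0 (mod 5).

Converse. If t ≡ 3 (mod 7) and t ≡ 0 (mod 5), then by the Chinese remainder theorem t ≡ 10 (mod 35). This is exactly t ≡ 10 (mod 35).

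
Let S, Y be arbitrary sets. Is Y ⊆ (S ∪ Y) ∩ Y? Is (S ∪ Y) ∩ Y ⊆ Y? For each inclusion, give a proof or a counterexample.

Both inclusions hold; the sets are equal.

(⟹) Let x ∈ Y. Then either x ∈ Y and x ∉ S; or x ∈ S ∩ Y. In each case x ∈ (S ∪ Y) ∩ Y, so Y ⊆ (S ∪ Y) ∩ Y.

(⟸) Let x ∈ (S ∪ Y) ∩ Y. Then either x ∈ Y and x ∉ S; or x ∈ S ∩ Y. In each case x ∈ Y, so (S ∪ Y) ∩ Y ⊆ Y.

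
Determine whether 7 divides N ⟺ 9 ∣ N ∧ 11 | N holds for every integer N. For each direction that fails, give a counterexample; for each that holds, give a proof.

(⇒) This fails: take N = 7. Certainly 7 ∣ 7, but 9 ∤ 7.

(⇐) This fails: take N = 99. Both 9 ∣ 99 and 11 ∣ 99, yet 99 is not a multiple of 7 (since 99 = 14·7 + 1), so 7 ∤ 99.

(⇒) fails and (⇐) fails.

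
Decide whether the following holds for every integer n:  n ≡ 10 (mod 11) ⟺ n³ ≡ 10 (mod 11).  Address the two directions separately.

Forward direction. Suppose n ≡ 10 (mod 11). Write n = 11j + 10. Then (11j + 10)³ = 1331j³ + 3630j² + 3300j + 1000 = 11(121j³ + 330j² + 300j + 90) + 10, so n³ ≡ 10 (mod 11).

Converse. Suppose n³ ≡ 10 (mod 11). The only residue r in {0, …, 10} with r³ ≡ 10 (mod 11) is r = 10, so n ≡ 10 (mod 11).

Both directions hold; the statement is true.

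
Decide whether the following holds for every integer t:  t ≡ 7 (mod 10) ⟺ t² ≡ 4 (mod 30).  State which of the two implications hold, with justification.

Both directions fail.

(⇒) This fails: take t = 7. Then 7 ≡ 7 (mod 10), but 7² = 49 ≡ 19 (mod 30), not 4.

(⇐) This fails: take t = 2. Then 2² = 4 ≡ 4 (mod 30), yet 2 ≡ 2 (mod 10), not 7.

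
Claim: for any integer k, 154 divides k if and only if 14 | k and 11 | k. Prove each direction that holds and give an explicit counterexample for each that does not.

Both implications hold.

Forward direction. If 154 ∣ k, write k = 154q. Since 154 = 11·14, k = 14·(11q), so 14 ∣ k; and since 154 = 14·11, k = 11·(14q), so 11 ∣ k.

Converse. Suppose 14 ∣ k and 11 ∣ k. Any common multiple of 14 and 11 is a multiple of their lcm; here gcd(14, 11) = 1, so lcm(14, 11) = 14·11 = 154, so 154 ∣ k.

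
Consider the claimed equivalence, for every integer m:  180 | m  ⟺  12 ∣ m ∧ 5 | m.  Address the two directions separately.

Not equivalent: only (⇒) holds.

[⇐] This fails: take m = 60. Both 12 ∣ 60 and 5 ∣ 60, yet 60 is not a multiple of 180 (since 60 = 0·180 + 60), so 180 ∤ 60.

[⇒] If 180 ∣ m, write m = 180q. Since 180 = 15·12, m = 12·(15q), so 12 ∣ m; and since 180 = 36·5, m = 5·(36q), so 5 ∣ m.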